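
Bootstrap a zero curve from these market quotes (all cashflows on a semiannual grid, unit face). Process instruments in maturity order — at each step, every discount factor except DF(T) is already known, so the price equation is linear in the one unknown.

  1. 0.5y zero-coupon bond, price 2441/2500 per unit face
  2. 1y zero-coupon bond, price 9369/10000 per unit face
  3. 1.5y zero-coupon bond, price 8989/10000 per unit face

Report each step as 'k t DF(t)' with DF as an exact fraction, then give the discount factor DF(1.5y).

1 1/2 2441/2500
2 1 9369/10000
3 3/2 8989/10000
DF(1.5y) = 8989/10000 ≈ 0.898900

step 1 [0.5y] zero: DF = P = 2441/2500 ≈ 0.976400
step 2 [1y] zero: DF = P = 9369/10000 ≈ 0.936900
step 3 [1.5y] zero: DF = P = 8989/10000 ≈ 0.898900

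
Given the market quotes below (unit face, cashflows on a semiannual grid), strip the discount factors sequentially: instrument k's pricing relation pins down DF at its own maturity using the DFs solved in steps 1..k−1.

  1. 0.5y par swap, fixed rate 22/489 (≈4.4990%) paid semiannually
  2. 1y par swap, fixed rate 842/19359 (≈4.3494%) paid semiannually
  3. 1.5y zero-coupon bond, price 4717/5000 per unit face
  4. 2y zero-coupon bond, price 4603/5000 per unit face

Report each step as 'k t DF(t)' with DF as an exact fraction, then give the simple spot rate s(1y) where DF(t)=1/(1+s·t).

1 1/2 489/500
2 1 9579/10000
3 3/2 4717/5000
4 2 4603/5000
s(1y) = (1/(9579/10000) − 1)/(1) = 421/9579 ≈ 4.3950%

step 1 [0.5y] swap r/2=11/489: DF=(1 − 11/489·(0))/(1+11/489) = 489/500 ≈ 0.978000
step 2 [1y] swap r/2=421/19359: DF=(1 − 421/19359·(0.978000))/(1+421/19359) = 9579/10000 ≈ 0.957900
step 3 [1.5y] zero: DF = P = 4717/5000 ≈ 0.943400
step 4 [2y] zero: DF = P = 4603/5000 ≈ 0.920600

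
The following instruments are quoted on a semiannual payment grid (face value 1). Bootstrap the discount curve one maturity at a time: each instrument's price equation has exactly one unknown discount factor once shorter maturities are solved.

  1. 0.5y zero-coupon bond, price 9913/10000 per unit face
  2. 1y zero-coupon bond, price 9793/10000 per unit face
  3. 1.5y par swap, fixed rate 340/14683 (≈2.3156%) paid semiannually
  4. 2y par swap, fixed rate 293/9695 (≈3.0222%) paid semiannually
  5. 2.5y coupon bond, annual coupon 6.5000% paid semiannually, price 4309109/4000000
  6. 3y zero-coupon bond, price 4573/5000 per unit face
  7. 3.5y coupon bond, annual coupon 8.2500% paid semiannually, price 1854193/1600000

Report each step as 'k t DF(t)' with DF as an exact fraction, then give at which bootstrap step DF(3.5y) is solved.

1 1/2 9913/10000
2 1 9793/10000
3 3/2 483/500
4 2 4707/5000
5 5/2 9213/10000
6 3 4573/5000
7 7/2 4433/5000
DF(3.5y) is solved at step 7

step 1 [0.5y] zero: DF = P = 9913/10000 ≈ 0.991300
step 2 [1y] zero: DF = P = 9793/10000 ≈ 0.979300
step 3 [1.5y] swap r/2=170/14683: DF=(1 − 170/14683·(0.991300+0.979300))/(1+170/14683) = 483/500 ≈ 0.966000
step 4 [2y] swap r/2=293/19390: DF=(1 − 293/19390·(0.991300+0.979300+0.966000))/(1+293/19390) = 4707/5000 ≈ 0.941400
step 5 [2.5y] bond c/2=13/400: DF=(4309109/4000000 − 13/400·(0.991300+0.979300+0.966000+0.941400))/(1+13/400) = 9213/10000 ≈ 0.921300
step 6 [3y] zero: DF = P = 4573/5000 ≈ 0.914600
step 7 [3.5y] bond c/2=33/800: DF=(1854193/1600000 − 33/800·(0.991300+0.979300+0.966000+0.941400+0.921300+0.914600))/(1+33/800) = 4433/5000 ≈ 0.886600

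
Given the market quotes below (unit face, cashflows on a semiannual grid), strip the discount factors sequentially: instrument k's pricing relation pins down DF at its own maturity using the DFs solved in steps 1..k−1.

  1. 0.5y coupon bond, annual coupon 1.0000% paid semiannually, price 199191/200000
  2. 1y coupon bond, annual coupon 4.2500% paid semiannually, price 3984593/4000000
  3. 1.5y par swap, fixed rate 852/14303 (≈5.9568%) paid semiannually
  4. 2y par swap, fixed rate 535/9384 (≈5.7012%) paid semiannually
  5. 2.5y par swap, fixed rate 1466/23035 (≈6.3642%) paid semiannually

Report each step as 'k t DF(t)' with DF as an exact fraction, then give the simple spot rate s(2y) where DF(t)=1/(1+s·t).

1 1/2 991/1000
2 1 2387/2500
3 3/2 2287/2500
4 2 893/1000
5 5/2 4267/5000
s(2y) = (1/(893/1000) − 1)/(2) = 107/1786 ≈ 5.9910%

step 1 [0.5y] bond c/2=1/200: DF=(199191/200000 − 1/200·(0))/(1+1/200) = 991/1000 ≈ 0.991000
step 2 [1y] bond c/2=17/800: DF=(3984593/4000000 − 17/800·(0.991000))/(1+17/800) = 2387/2500 ≈ 0.954800
step 3 [1.5y] swap r/2=426/14303: DF=(1 − 426/14303·(0.991000+0.954800))/(1+426/14303) = 2287/2500 ≈ 0.914800
step 4 [2y] swap r/2=535/18768: DF=(1 − 535/18768·(0.991000+0.954800+0.914800))/(1+535/18768) = 893/1000 ≈ 0.893000
step 5 [2.5y] swap r/2=733/23035: DF=(1 − 733/23035·(0.991000+0.954800+0.914800+0.893000))/(1+733/23035) = 4267/5000 ≈ 0.853400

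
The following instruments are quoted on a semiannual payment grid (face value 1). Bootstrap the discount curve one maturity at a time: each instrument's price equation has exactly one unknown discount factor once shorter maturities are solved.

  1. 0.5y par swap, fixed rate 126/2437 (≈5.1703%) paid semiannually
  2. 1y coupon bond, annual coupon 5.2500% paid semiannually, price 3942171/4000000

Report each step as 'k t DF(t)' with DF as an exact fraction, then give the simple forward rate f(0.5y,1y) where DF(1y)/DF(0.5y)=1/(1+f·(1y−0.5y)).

1 1/2 2437/2500
2 1 4677/5000
f(0.5y,1y) = ((2437/2500)/(4677/5000) − 1)/(1/2) = 394/4677 ≈ 8.4242%

step 1 [0.5y] swap r/2=63/2437: DF=(1 − 63/2437·(0))/(1+63/2437) = 2437/2500 ≈ 0.974800
step 2 [1y] bond c/2=21/800: DF=(3942171/4000000 − 21/800·(0.974800))/(1+21/800) = 4677/5000 ≈ 0.935400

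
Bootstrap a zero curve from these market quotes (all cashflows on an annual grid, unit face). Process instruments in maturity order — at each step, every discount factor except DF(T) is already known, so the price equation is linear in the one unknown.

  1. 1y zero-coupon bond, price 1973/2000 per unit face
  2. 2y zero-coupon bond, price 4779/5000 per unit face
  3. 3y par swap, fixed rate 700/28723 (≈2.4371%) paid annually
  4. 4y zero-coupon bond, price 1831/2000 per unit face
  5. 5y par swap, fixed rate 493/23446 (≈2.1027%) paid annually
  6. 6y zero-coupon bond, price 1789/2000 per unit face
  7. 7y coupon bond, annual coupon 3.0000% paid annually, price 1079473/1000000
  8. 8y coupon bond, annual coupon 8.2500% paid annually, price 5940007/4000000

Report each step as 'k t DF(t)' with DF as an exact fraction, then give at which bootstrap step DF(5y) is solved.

step 1 [1y] zero: DF = P = 1973/2000 ≈ 0.986500
step 2 [2y] zero: DF = P = 4779/5000 ≈ 0.955800
step 3 [3y] swap r/1=700/28723: DF=(1 − 700/28723·(0.986500+0.955800))/(1+700/28723) = 93/100 ≈ 0.930000
step 4 [4y] zero: DF = P = 1831/2000 ≈ 0.915500
step 5 [5y] swap r/1=493/23446: DF=(1 − 493/23446·(0.986500+0.955800+0.930000+0.915500))/(1+493/23446) = 4507/5000 ≈ 0.901400
step 6 [6y] zero: DF = P = 1789/2000 ≈ 0.894500
step 7 [7y] bond c/1=3/100: DF=(1079473/1000000 − 3/100·(0.986500+0.955800+0.930000+0.915500+0.901400+0.894500))/(1+3/100) = 4427/5000 ≈ 0.885400
step 8 [8y] bond c/1=33/400: DF=(5940007/4000000 − 33/400·(0.986500+0.955800+0.930000+0.915500+0.901400+0.894500+0.885400))/(1+33/400) = 2197/2500 ≈ 0.878800

1 1 1973/2000
2 2 4779/5000
3 3 93/100
4 4 1831/2000
5 5 4507/5000
6 6 1789/2000
7 7 4427/5000
8 8 2197/2500
DF(5y) is solved at step 5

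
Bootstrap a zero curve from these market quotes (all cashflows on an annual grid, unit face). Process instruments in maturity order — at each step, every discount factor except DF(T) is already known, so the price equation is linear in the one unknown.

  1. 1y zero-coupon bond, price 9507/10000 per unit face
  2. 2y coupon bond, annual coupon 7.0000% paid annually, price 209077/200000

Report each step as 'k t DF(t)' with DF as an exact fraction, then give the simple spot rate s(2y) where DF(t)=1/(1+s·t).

1 1 9507/10000
2 2 2287/2500
s(2y) = (1/(2287/2500) − 1)/(2) = 213/4574 ≈ 4.6568%

step 1 [1y] zero: DF = P = 9507/10000 ≈ 0.950700
step 2 [2y] bond c/1=7/100: DF=(209077/200000 − 7/100·(0.950700))/(1+7/100) = 2287/2500 ≈ 0.914800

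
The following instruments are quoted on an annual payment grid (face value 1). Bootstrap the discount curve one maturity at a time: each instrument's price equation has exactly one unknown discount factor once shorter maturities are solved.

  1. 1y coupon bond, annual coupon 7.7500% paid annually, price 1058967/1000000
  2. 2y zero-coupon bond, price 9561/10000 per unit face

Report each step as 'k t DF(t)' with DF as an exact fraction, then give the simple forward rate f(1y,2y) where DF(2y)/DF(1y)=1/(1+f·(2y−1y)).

step 1 [1y] bond c/1=31/400: DF=(1058967/1000000 − 31/400·(0))/(1+31/400) = 2457/2500 ≈ 0.982800
step 2 [2y] zero: DF = P = 9561/10000 ≈ 0.956100

1 1 2457/2500
2 2 9561/10000
f(1y,2y) = ((2457/2500)/(9561/10000) − 1)/(1) = 89/3187 ≈ 2.7926%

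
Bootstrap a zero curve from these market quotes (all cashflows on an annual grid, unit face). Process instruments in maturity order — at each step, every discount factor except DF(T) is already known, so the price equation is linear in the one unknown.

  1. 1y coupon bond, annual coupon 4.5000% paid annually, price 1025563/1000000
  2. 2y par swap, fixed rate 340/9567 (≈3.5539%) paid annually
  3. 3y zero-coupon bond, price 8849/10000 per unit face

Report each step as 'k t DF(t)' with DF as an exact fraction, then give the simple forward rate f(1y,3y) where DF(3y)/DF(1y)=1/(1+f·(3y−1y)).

step 1 [1y] bond c/1=9/200: DF=(1025563/1000000 − 9/200·(0))/(1+9/200) = 4907/5000 ≈ 0.981400
step 2 [2y] swap r/1=340/9567: DF=(1 − 340/9567·(0.981400))/(1+340/9567) = 233/250 ≈ 0.932000
step 3 [3y] zero: DF = P = 8849/10000 ≈ 0.884900

1 1 4907/5000
2 2 233/250
3 3 8849/10000
f(1y,3y) = ((4907/5000)/(8849/10000) − 1)/(2) = 965/17698 ≈ 5.4526%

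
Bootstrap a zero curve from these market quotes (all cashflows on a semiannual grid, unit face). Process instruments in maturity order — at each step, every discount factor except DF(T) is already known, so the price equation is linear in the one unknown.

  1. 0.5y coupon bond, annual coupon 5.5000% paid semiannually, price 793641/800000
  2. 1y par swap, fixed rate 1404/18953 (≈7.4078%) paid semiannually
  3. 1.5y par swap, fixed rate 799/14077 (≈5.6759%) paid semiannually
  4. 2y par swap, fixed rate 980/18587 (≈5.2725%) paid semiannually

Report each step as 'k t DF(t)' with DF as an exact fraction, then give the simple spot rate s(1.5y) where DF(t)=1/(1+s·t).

1 1/2 1931/2000
2 1 4649/5000
3 3/2 9201/10000
4 2 451/500
s(1.5y) = (1/(9201/10000) − 1)/(3/2) = 1598/27603 ≈ 5.7892%

step 1 [0.5y] bond c/2=11/400: DF=(793641/800000 − 11/400·(0))/(1+11/400) = 1931/2000 ≈ 0.965500
step 2 [1y] swap r/2=702/18953: DF=(1 − 702/18953·(0.965500))/(1+702/18953) = 4649/5000 ≈ 0.929800
step 3 [1.5y] swap r/2=799/28154: DF=(1 − 799/28154·(0.965500+0.929800))/(1+799/28154) = 9201/10000 ≈ 0.920100
step 4 [2y] swap r/2=490/18587: DF=(1 − 490/18587·(0.965500+0.929800+0.920100))/(1+490/18587) = 451/500 ≈ 0.902000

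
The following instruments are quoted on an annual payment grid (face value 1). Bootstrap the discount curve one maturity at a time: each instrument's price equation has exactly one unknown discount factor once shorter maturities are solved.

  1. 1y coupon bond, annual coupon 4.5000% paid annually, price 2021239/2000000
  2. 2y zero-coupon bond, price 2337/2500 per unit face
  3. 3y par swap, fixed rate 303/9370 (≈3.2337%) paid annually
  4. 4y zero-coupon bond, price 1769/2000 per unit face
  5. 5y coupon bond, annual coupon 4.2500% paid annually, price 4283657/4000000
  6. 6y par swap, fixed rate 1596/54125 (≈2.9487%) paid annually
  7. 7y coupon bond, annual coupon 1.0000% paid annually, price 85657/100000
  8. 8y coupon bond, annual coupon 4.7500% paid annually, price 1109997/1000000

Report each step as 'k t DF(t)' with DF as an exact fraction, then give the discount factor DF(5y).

step 1 [1y] bond c/1=9/200: DF=(2021239/2000000 − 9/200·(0))/(1+9/200) = 9671/10000 ≈ 0.967100
step 2 [2y] zero: DF = P = 2337/2500 ≈ 0.934800
step 3 [3y] swap r/1=303/9370: DF=(1 − 303/9370·(0.967100+0.934800))/(1+303/9370) = 9091/10000 ≈ 0.909100
step 4 [4y] zero: DF = P = 1769/2000 ≈ 0.884500
step 5 [5y] bond c/1=17/400: DF=(4283657/4000000 − 17/400·(0.967100+0.934800+0.909100+0.884500))/(1+17/400) = 4383/5000 ≈ 0.876600
step 6 [6y] swap r/1=1596/54125: DF=(1 − 1596/54125·(0.967100+0.934800+0.909100+0.884500+0.876600))/(1+1596/54125) = 2101/2500 ≈ 0.840400
step 7 [7y] bond c/1=1/100: DF=(85657/100000 − 1/100·(0.967100+0.934800+0.909100+0.884500+0.876600+0.840400))/(1+1/100) = 1589/2000 ≈ 0.794500
step 8 [8y] bond c/1=19/400: DF=(1109997/1000000 − 19/400·(0.967100+0.934800+0.909100+0.884500+0.876600+0.840400+0.794500))/(1+19/400) = 3891/5000 ≈ 0.778200

1 1 9671/10000
2 2 2337/2500
3 3 9091/10000
4 4 1769/2000
5 5 4383/5000
6 6 2101/2500
7 7 1589/2000
8 8 3891/5000
DF(5y) = 4383/5000 ≈ 0.876600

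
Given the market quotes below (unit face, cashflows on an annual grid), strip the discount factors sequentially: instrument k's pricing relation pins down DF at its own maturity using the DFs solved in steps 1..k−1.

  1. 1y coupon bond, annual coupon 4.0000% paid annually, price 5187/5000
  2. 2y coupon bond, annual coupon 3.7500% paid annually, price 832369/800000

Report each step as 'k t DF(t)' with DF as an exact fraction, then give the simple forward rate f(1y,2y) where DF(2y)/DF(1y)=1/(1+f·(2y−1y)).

1 1 399/400
2 2 2417/2500
f(1y,2y) = ((399/400)/(2417/2500) − 1)/(1) = 307/9668 ≈ 3.1754%

step 1 [1y] bond c/1=1/25: DF=(5187/5000 − 1/25·(0))/(1+1/25) = 399/400 ≈ 0.997500
step 2 [2y] bond c/1=3/80: DF=(832369/800000 − 3/80·(0.997500))/(1+3/80) = 2417/2500 ≈ 0.966800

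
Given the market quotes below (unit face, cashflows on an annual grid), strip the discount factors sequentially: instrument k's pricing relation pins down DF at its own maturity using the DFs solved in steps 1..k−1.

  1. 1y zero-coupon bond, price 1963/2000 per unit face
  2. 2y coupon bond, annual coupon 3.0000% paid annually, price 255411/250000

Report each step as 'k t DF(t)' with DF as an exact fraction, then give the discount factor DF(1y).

step 1 [1y] zero: DF = P = 1963/2000 ≈ 0.981500
step 2 [2y] bond c/1=3/100: DF=(255411/250000 − 3/100·(0.981500))/(1+3/100) = 9633/10000 ≈ 0.963300

1 1 1963/2000
2 2 9633/10000
DF(1y) = 1963/2000 ≈ 0.981500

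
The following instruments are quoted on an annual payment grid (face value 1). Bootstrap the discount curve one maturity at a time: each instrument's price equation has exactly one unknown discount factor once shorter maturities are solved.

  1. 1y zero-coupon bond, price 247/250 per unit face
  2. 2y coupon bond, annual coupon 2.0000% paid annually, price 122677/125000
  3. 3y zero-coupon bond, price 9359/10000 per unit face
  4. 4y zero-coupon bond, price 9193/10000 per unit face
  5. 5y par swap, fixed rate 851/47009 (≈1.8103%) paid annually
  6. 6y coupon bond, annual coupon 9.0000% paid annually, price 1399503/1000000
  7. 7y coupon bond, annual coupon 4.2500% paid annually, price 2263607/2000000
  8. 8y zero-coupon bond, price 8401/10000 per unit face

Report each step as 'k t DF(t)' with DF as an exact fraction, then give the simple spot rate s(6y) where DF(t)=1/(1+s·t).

1 1 247/250
2 2 2357/2500
3 3 9359/10000
4 4 9193/10000
5 5 9149/10000
6 6 4479/5000
7 7 343/400
8 8 8401/10000
s(6y) = (1/(4479/5000) − 1)/(6) = 521/26874 ≈ 1.9387%

step 1 [1y] zero: DF = P = 247/250 ≈ 0.988000
step 2 [2y] bond c/1=1/50: DF=(122677/125000 − 1/50·(0.988000))/(1+1/50) = 2357/2500 ≈ 0.942800
step 3 [3y] zero: DF = P = 9359/10000 ≈ 0.935900
step 4 [4y] zero: DF = P = 9193/10000 ≈ 0.919300
step 5 [5y] swap r/1=851/47009: DF=(1 − 851/47009·(0.988000+0.942800+0.935900+0.919300))/(1+851/47009) = 9149/10000 ≈ 0.914900
step 6 [6y] bond c/1=9/100: DF=(1399503/1000000 − 9/100·(0.988000+0.942800+0.935900+0.919300+0.914900))/(1+9/100) = 4479/5000 ≈ 0.895800
step 7 [7y] bond c/1=17/400: DF=(2263607/2000000 − 17/400·(0.988000+0.942800+0.935900+0.919300+0.914900+0.895800))/(1+17/400) = 343/400 ≈ 0.857500
step 8 [8y] zero: DF = P = 8401/10000 ≈ 0.840100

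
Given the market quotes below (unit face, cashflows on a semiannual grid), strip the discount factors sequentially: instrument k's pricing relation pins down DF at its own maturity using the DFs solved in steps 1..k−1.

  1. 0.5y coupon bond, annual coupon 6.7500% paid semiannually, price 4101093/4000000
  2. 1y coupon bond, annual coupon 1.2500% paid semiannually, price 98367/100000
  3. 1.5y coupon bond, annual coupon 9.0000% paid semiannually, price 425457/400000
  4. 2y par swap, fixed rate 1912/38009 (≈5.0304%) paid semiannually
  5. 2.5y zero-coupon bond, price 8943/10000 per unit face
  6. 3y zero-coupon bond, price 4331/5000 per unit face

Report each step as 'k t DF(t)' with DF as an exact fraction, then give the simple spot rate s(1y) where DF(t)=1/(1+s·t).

1 1/2 4959/5000
2 1 4857/5000
3 3/2 9333/10000
4 2 2261/2500
5 5/2 8943/10000
6 3 4331/5000
s(1y) = (1/(4857/5000) − 1)/(1) = 143/4857 ≈ 2.9442%

step 1 [0.5y] bond c/2=27/800: DF=(4101093/4000000 − 27/800·(0))/(1+27/800) = 4959/5000 ≈ 0.991800
step 2 [1y] bond c/2=1/160: DF=(98367/100000 − 1/160·(0.991800))/(1+1/160) = 4857/5000 ≈ 0.971400
step 3 [1.5y] bond c/2=9/200: DF=(425457/400000 − 9/200·(0.991800+0.971400))/(1+9/200) = 9333/10000 ≈ 0.933300
step 4 [2y] swap r/2=956/38009: DF=(1 − 956/38009·(0.991800+0.971400+0.933300))/(1+956/38009) = 2261/2500 ≈ 0.904400
step 5 [2.5y] zero: DF = P = 8943/10000 ≈ 0.894300
step 6 [3y] zero: DF = P = 4331/5000 ≈ 0.866200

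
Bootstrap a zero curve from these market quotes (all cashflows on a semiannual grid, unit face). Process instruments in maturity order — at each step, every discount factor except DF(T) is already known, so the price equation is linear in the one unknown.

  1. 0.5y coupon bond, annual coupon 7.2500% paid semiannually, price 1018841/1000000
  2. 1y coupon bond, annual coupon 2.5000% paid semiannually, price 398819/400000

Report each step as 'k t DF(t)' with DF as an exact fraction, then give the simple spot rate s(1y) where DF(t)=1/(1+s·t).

1 1/2 1229/1250
2 1 4863/5000
s(1y) = (1/(4863/5000) − 1)/(1) = 137/4863 ≈ 2.8172%

step 1 [0.5y] bond c/2=29/800: DF=(1018841/1000000 − 29/800·(0))/(1+29/800) = 1229/1250 ≈ 0.983200
step 2 [1y] bond c/2=1/80: DF=(398819/400000 − 1/80·(0.983200))/(1+1/80) = 4863/5000 ≈ 0.972600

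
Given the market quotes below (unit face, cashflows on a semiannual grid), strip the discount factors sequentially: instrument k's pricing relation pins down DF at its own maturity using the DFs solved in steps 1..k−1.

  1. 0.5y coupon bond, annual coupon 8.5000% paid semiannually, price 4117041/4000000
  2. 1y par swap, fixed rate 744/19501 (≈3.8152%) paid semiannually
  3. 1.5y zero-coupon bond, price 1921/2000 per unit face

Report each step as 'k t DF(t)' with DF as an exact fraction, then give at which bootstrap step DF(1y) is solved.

step 1 [0.5y] bond c/2=17/400: DF=(4117041/4000000 − 17/400·(0))/(1+17/400) = 9873/10000 ≈ 0.987300
step 2 [1y] swap r/2=372/19501: DF=(1 − 372/19501·(0.987300))/(1+372/19501) = 2407/2500 ≈ 0.962800
step 3 [1.5y] zero: DF = P = 1921/2000 ≈ 0.960500

1 1/2 9873/10000
2 1 2407/2500
3 3/2 1921/2000
DF(1y) is solved at step 2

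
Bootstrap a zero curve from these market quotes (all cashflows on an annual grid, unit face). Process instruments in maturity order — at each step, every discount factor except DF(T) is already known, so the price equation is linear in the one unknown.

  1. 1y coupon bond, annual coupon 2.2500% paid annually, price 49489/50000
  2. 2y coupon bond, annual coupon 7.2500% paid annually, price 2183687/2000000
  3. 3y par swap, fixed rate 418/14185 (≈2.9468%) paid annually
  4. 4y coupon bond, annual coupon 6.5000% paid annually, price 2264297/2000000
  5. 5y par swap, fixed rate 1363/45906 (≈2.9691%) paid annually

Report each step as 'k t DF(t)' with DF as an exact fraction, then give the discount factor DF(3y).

1 1 121/125
2 2 4763/5000
3 3 2291/2500
4 4 8899/10000
5 5 8637/10000
DF(3y) = 2291/2500 ≈ 0.916400

step 1 [1y] bond c/1=9/400: DF=(49489/50000 − 9/400·(0))/(1+9/400) = 121/125 ≈ 0.968000
step 2 [2y] bond c/1=29/400: DF=(2183687/2000000 − 29/400·(0.968000))/(1+29/400) = 4763/5000 ≈ 0.952600
step 3 [3y] swap r/1=418/14185: DF=(1 − 418/14185·(0.968000+0.952600))/(1+418/14185) = 2291/2500 ≈ 0.916400
step 4 [4y] bond c/1=13/200: DF=(2264297/2000000 − 13/200·(0.968000+0.952600+0.916400))/(1+13/200) = 8899/10000 ≈ 0.889900
step 5 [5y] swap r/1=1363/45906: DF=(1 − 1363/45906·(0.968000+0.952600+0.916400+0.889900))/(1+1363/45906) = 8637/10000 ≈ 0.863700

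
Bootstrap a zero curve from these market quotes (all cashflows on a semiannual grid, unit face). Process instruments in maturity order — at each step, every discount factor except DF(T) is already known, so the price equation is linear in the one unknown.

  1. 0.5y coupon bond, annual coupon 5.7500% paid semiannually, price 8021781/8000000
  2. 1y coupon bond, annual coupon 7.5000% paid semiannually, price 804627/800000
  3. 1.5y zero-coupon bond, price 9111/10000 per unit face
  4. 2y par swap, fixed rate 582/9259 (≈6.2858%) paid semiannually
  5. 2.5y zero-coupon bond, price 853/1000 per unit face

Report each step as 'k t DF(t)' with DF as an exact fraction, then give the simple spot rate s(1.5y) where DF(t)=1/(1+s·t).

1 1/2 9747/10000
2 1 4671/5000
3 3/2 9111/10000
4 2 2209/2500
5 5/2 853/1000
s(1.5y) = (1/(9111/10000) − 1)/(3/2) = 1778/27333 ≈ 6.5050%

step 1 [0.5y] bond c/2=23/800: DF=(8021781/8000000 − 23/800·(0))/(1+23/800) = 9747/10000 ≈ 0.974700
step 2 [1y] bond c/2=3/80: DF=(804627/800000 − 3/80·(0.974700))/(1+3/80) = 4671/5000 ≈ 0.934200
step 3 [1.5y] zero: DF = P = 9111/10000 ≈ 0.911100
step 4 [2y] swap r/2=291/9259: DF=(1 − 291/9259·(0.974700+0.934200+0.911100))/(1+291/9259) = 2209/2500 ≈ 0.883600
step 5 [2.5y] zero: DF = P = 853/1000 ≈ 0.853000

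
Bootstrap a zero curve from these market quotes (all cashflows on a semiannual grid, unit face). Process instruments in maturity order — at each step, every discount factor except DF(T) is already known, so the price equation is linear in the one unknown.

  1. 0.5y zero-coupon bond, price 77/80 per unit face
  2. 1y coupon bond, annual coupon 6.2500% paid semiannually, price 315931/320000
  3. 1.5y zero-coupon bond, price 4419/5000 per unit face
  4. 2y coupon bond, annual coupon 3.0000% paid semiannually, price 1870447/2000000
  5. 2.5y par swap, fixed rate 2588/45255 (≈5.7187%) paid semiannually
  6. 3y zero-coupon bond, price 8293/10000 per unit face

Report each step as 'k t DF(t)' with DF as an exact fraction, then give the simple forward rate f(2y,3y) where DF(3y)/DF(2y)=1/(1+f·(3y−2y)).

step 1 [0.5y] zero: DF = P = 77/80 ≈ 0.962500
step 2 [1y] bond c/2=1/32: DF=(315931/320000 − 1/32·(0.962500))/(1+1/32) = 4641/5000 ≈ 0.928200
step 3 [1.5y] zero: DF = P = 4419/5000 ≈ 0.883800
step 4 [2y] bond c/2=3/200: DF=(1870447/2000000 − 3/200·(0.962500+0.928200+0.883800))/(1+3/200) = 2201/2500 ≈ 0.880400
step 5 [2.5y] swap r/2=1294/45255: DF=(1 − 1294/45255·(0.962500+0.928200+0.883800+0.880400))/(1+1294/45255) = 4353/5000 ≈ 0.870600
step 6 [3y] zero: DF = P = 8293/10000 ≈ 0.829300

1 1/2 77/80
2 1 4641/5000
3 3/2 4419/5000
4 2 2201/2500
5 5/2 4353/5000
6 3 8293/10000
f(2y,3y) = ((2201/2500)/(8293/10000) − 1)/(1) = 511/8293 ≈ 6.1618%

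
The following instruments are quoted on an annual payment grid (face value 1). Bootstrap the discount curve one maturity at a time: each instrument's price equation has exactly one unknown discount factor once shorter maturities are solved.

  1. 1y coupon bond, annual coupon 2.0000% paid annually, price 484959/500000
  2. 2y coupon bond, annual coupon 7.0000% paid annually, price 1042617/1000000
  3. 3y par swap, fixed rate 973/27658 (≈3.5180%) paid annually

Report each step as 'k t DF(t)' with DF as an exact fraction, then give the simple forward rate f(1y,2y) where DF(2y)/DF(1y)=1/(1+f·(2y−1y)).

step 1 [1y] bond c/1=1/50: DF=(484959/500000 − 1/50·(0))/(1+1/50) = 9509/10000 ≈ 0.950900
step 2 [2y] bond c/1=7/100: DF=(1042617/1000000 − 7/100·(0.950900))/(1+7/100) = 4561/5000 ≈ 0.912200
step 3 [3y] swap r/1=973/27658: DF=(1 − 973/27658·(0.950900+0.912200))/(1+973/27658) = 9027/10000 ≈ 0.902700

1 1 9509/10000
2 2 4561/5000
3 3 9027/10000
f(1y,2y) = ((9509/10000)/(4561/5000) − 1)/(1) = 387/9122 ≈ 4.2425%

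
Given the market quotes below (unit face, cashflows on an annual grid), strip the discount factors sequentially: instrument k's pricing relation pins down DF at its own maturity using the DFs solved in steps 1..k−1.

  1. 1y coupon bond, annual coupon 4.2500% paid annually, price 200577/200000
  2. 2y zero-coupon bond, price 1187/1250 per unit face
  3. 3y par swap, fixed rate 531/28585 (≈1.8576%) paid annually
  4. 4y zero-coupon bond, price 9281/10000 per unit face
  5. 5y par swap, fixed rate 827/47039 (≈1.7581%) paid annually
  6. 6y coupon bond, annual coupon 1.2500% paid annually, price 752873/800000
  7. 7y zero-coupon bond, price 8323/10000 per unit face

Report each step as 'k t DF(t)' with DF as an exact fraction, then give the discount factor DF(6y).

1 1 481/500
2 2 1187/1250
3 3 9469/10000
4 4 9281/10000
5 5 9173/10000
6 6 4357/5000
7 7 8323/10000
DF(6y) = 4357/5000 ≈ 0.871400

step 1 [1y] bond c/1=17/400: DF=(200577/200000 − 17/400·(0))/(1+17/400) = 481/500 ≈ 0.962000
step 2 [2y] zero: DF = P = 1187/1250 ≈ 0.949600
step 3 [3y] swap r/1=531/28585: DF=(1 − 531/28585·(0.962000+0.949600))/(1+531/28585) = 9469/10000 ≈ 0.946900
step 4 [4y] zero: DF = P = 9281/10000 ≈ 0.928100
step 5 [5y] swap r/1=827/47039: DF=(1 − 827/47039·(0.962000+0.949600+0.946900+0.928100))/(1+827/47039) = 9173/10000 ≈ 0.917300
step 6 [6y] bond c/1=1/80: DF=(752873/800000 − 1/80·(0.962000+0.949600+0.946900+0.928100+0.917300))/(1+1/80) = 4357/5000 ≈ 0.871400
step 7 [7y] zero: DF = P = 8323/10000 ≈ 0.832300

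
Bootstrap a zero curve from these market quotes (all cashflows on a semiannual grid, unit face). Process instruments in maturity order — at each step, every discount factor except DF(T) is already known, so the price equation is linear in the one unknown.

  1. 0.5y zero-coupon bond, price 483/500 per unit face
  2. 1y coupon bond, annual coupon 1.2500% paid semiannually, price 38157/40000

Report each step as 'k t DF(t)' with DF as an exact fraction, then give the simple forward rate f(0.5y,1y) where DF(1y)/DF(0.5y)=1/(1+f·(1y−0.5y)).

1 1/2 483/500
2 1 471/500
f(0.5y,1y) = ((483/500)/(471/500) − 1)/(1/2) = 8/157 ≈ 5.0955%

step 1 [0.5y] zero: DF = P = 483/500 ≈ 0.966000
step 2 [1y] bond c/2=1/160: DF=(38157/40000 − 1/160·(0.966000))/(1+1/160) = 471/500 ≈ 0.942000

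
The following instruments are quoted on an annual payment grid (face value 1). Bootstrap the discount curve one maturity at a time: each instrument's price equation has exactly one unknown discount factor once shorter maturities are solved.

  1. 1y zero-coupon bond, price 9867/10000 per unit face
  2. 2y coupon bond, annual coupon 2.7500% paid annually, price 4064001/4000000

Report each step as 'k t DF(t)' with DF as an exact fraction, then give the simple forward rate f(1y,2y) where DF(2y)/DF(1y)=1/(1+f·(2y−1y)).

1 1 9867/10000
2 2 1203/1250
f(1y,2y) = ((9867/10000)/(1203/1250) − 1)/(1) = 81/3208 ≈ 2.5249%

step 1 [1y] zero: DF = P = 9867/10000 ≈ 0.986700
step 2 [2y] bond c/1=11/400: DF=(4064001/4000000 − 11/400·(0.986700))/(1+11/400) = 1203/1250 ≈ 0.962400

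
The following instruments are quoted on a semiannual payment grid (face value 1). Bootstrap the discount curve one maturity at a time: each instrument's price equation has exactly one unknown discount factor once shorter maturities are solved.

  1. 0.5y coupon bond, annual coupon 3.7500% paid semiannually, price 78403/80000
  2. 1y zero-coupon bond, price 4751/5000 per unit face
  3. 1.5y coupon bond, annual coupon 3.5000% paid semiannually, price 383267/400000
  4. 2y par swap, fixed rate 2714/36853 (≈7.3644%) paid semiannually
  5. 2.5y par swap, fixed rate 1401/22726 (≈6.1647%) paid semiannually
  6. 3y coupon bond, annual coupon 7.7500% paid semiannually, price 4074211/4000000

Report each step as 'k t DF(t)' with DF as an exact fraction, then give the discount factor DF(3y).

1 1/2 481/500
2 1 4751/5000
3 3/2 568/625
4 2 8643/10000
5 5/2 8599/10000
6 3 811/1000
DF(3y) = 811/1000 ≈ 0.811000

step 1 [0.5y] bond c/2=3/160: DF=(78403/80000 − 3/160·(0))/(1+3/160) = 481/500 ≈ 0.962000
step 2 [1y] zero: DF = P = 4751/5000 ≈ 0.950200
step 3 [1.5y] bond c/2=7/400: DF=(383267/400000 − 7/400·(0.962000+0.950200))/(1+7/400) = 568/625 ≈ 0.908800
step 4 [2y] swap r/2=1357/36853: DF=(1 − 1357/36853·(0.962000+0.950200+0.908800))/(1+1357/36853) = 8643/10000 ≈ 0.864300
step 5 [2.5y] swap r/2=1401/45452: DF=(1 − 1401/45452·(0.962000+0.950200+0.908800+0.864300))/(1+1401/45452) = 8599/10000 ≈ 0.859900
step 6 [3y] bond c/2=31/800: DF=(4074211/4000000 − 31/800·(0.962000+0.950200+0.908800+0.864300+0.859900))/(1+31/800) = 811/1000 ≈ 0.811000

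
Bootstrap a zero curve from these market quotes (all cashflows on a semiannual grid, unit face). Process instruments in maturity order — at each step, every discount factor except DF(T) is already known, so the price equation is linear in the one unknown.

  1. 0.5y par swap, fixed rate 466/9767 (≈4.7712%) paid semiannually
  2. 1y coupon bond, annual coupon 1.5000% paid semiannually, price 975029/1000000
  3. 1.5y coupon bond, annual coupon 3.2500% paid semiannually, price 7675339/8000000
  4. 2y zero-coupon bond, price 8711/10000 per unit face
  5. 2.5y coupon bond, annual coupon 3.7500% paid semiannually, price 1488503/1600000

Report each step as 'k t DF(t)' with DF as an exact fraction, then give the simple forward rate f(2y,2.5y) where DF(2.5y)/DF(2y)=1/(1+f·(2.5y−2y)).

step 1 [0.5y] swap r/2=233/9767: DF=(1 − 233/9767·(0))/(1+233/9767) = 9767/10000 ≈ 0.976700
step 2 [1y] bond c/2=3/400: DF=(975029/1000000 − 3/400·(0.976700))/(1+3/400) = 1921/2000 ≈ 0.960500
step 3 [1.5y] bond c/2=13/800: DF=(7675339/8000000 − 13/800·(0.976700+0.960500))/(1+13/800) = 9131/10000 ≈ 0.913100
step 4 [2y] zero: DF = P = 8711/10000 ≈ 0.871100
step 5 [2.5y] bond c/2=3/160: DF=(1488503/1600000 − 3/160·(0.976700+0.960500+0.913100+0.871100))/(1+3/160) = 8447/10000 ≈ 0.844700

1 1/2 9767/10000
2 1 1921/2000
3 3/2 9131/10000
4 2 8711/10000
5 5/2 8447/10000
f(2y,2.5y) = ((8711/10000)/(8447/10000) − 1)/(1/2) = 528/8447 ≈ 6.2507%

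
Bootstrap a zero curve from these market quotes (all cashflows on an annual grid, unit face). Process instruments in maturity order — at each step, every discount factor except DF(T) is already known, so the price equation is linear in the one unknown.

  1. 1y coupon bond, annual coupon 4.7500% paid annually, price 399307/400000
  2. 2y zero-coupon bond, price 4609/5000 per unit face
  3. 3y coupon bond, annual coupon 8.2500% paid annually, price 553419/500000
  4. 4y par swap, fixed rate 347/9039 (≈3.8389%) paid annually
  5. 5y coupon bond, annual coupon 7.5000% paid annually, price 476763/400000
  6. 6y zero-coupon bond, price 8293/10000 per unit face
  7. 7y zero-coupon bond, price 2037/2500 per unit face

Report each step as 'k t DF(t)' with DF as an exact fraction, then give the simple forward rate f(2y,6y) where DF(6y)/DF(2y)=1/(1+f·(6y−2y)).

1 1 953/1000
2 2 4609/5000
3 3 2199/2500
4 4 2153/2500
5 5 1713/2000
6 6 8293/10000
7 7 2037/2500
f(2y,6y) = ((4609/5000)/(8293/10000) − 1)/(4) = 925/33172 ≈ 2.7885%

step 1 [1y] bond c/1=19/400: DF=(399307/400000 − 19/400·(0))/(1+19/400) = 953/1000 ≈ 0.953000
step 2 [2y] zero: DF = P = 4609/5000 ≈ 0.921800
step 3 [3y] bond c/1=33/400: DF=(553419/500000 − 33/400·(0.953000+0.921800))/(1+33/400) = 2199/2500 ≈ 0.879600
step 4 [4y] swap r/1=347/9039: DF=(1 − 347/9039·(0.953000+0.921800+0.879600))/(1+347/9039) = 2153/2500 ≈ 0.861200
step 5 [5y] bond c/1=3/40: DF=(476763/400000 − 3/40·(0.953000+0.921800+0.879600+0.861200))/(1+3/40) = 1713/2000 ≈ 0.856500
step 6 [6y] zero: DF = P = 8293/10000 ≈ 0.829300
step 7 [7y] zero: DF = P = 2037/2500 ≈ 0.814800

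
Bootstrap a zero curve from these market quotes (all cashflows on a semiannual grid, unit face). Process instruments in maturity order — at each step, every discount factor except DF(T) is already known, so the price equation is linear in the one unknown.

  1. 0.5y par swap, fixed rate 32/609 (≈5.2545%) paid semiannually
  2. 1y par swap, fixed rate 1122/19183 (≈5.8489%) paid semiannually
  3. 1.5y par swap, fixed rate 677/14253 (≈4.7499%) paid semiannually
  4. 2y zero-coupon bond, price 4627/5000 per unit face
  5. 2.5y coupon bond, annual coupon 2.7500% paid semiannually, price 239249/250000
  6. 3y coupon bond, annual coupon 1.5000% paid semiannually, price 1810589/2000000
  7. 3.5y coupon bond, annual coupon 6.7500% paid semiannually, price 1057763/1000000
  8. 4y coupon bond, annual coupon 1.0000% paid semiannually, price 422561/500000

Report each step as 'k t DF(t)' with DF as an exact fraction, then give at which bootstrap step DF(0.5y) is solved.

1 1/2 609/625
2 1 9439/10000
3 3/2 9323/10000
4 2 4627/5000
5 5/2 558/625
6 3 4319/5000
7 7/2 4213/5000
8 4 2023/2500
DF(0.5y) is solved at step 1

step 1 [0.5y] swap r/2=16/609: DF=(1 − 16/609·(0))/(1+16/609) = 609/625 ≈ 0.974400
step 2 [1y] swap r/2=561/19183: DF=(1 − 561/19183·(0.974400))/(1+561/19183) = 9439/10000 ≈ 0.943900
step 3 [1.5y] swap r/2=677/28506: DF=(1 − 677/28506·(0.974400+0.943900))/(1+677/28506) = 9323/10000 ≈ 0.932300
step 4 [2y] zero: DF = P = 4627/5000 ≈ 0.925400
step 5 [2.5y] bond c/2=11/800: DF=(239249/250000 − 11/800·(0.974400+0.943900+0.932300+0.925400))/(1+11/800) = 558/625 ≈ 0.892800
step 6 [3y] bond c/2=3/400: DF=(1810589/2000000 − 3/400·(0.974400+0.943900+0.932300+0.925400+0.892800))/(1+3/400) = 4319/5000 ≈ 0.863800
step 7 [3.5y] bond c/2=27/800: DF=(1057763/1000000 − 27/800·(0.974400+0.943900+0.932300+0.925400+0.892800+0.863800))/(1+27/800) = 4213/5000 ≈ 0.842600
step 8 [4y] bond c/2=1/200: DF=(422561/500000 − 1/200·(0.974400+0.943900+0.932300+0.925400+0.892800+0.863800+0.842600))/(1+1/200) = 2023/2500 ≈ 0.809200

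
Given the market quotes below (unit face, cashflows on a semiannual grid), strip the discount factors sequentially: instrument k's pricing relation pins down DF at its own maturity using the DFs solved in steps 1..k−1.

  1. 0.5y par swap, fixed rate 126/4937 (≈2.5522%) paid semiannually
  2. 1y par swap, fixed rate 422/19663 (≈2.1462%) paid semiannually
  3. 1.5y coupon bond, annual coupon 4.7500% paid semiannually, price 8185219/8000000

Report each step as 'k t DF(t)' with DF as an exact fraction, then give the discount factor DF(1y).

1 1/2 4937/5000
2 1 9789/10000
3 3/2 4769/5000
DF(1y) = 9789/10000 ≈ 0.978900

step 1 [0.5y] swap r/2=63/4937: DF=(1 − 63/4937·(0))/(1+63/4937) = 4937/5000 ≈ 0.987400
step 2 [1y] swap r/2=211/19663: DF=(1 − 211/19663·(0.987400))/(1+211/19663) = 9789/10000 ≈ 0.978900
step 3 [1.5y] bond c/2=19/800: DF=(8185219/8000000 − 19/800·(0.987400+0.978900))/(1+19/800) = 4769/5000 ≈ 0.953800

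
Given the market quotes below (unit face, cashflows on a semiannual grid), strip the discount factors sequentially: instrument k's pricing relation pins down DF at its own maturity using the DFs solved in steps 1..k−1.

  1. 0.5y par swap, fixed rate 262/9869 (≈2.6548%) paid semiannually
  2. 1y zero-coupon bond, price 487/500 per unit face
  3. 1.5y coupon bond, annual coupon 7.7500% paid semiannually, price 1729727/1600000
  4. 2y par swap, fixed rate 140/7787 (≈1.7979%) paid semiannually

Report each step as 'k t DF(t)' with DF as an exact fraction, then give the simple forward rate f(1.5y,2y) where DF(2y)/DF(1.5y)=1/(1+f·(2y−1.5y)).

1 1/2 9869/10000
2 1 487/500
3 3/2 2419/2500
4 2 193/200
f(1.5y,2y) = ((2419/2500)/(193/200) − 1)/(1/2) = 26/4825 ≈ 0.5389%

step 1 [0.5y] swap r/2=131/9869: DF=(1 − 131/9869·(0))/(1+131/9869) = 9869/10000 ≈ 0.986900
step 2 [1y] zero: DF = P = 487/500 ≈ 0.974000
step 3 [1.5y] bond c/2=31/800: DF=(1729727/1600000 − 31/800·(0.986900+0.974000))/(1+31/800) = 2419/2500 ≈ 0.967600
step 4 [2y] swap r/2=70/7787: DF=(1 − 70/7787·(0.986900+0.974000+0.967600))/(1+70/7787) = 193/200 ≈ 0.965000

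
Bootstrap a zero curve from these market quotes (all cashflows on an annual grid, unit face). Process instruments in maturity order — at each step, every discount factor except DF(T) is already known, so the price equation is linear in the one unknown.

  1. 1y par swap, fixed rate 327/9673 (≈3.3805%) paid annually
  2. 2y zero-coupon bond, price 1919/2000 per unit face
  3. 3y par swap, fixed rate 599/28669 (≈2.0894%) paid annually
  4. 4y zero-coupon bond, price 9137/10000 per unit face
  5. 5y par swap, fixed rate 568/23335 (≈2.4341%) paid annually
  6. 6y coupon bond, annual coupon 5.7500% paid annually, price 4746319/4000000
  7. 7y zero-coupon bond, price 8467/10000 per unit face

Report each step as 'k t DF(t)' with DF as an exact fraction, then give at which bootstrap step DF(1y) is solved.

step 1 [1y] swap r/1=327/9673: DF=(1 − 327/9673·(0))/(1+327/9673) = 9673/10000 ≈ 0.967300
step 2 [2y] zero: DF = P = 1919/2000 ≈ 0.959500
step 3 [3y] swap r/1=599/28669: DF=(1 − 599/28669·(0.967300+0.959500))/(1+599/28669) = 9401/10000 ≈ 0.940100
step 4 [4y] zero: DF = P = 9137/10000 ≈ 0.913700
step 5 [5y] swap r/1=568/23335: DF=(1 − 568/23335·(0.967300+0.959500+0.940100+0.913700))/(1+568/23335) = 554/625 ≈ 0.886400
step 6 [6y] bond c/1=23/400: DF=(4746319/4000000 − 23/400·(0.967300+0.959500+0.940100+0.913700+0.886400))/(1+23/400) = 8683/10000 ≈ 0.868300
step 7 [7y] zero: DF = P = 8467/10000 ≈ 0.846700

1 1 9673/10000
2 2 1919/2000
3 3 9401/10000
4 4 9137/10000
5 5 554/625
6 6 8683/10000
7 7 8467/10000
DF(1y) is solved at step 1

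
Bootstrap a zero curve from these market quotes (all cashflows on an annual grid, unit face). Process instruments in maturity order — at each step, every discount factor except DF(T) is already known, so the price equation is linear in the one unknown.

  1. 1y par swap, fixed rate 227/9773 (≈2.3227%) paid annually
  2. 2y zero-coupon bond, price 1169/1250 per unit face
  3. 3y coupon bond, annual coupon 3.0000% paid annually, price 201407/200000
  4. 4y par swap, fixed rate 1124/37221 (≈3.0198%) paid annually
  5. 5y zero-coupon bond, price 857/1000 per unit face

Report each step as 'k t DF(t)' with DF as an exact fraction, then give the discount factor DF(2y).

1 1 9773/10000
2 2 1169/1250
3 3 461/500
4 4 2219/2500
5 5 857/1000
DF(2y) = 1169/1250 ≈ 0.935200

step 1 [1y] swap r/1=227/9773: DF=(1 − 227/9773·(0))/(1+227/9773) = 9773/10000 ≈ 0.977300
step 2 [2y] zero: DF = P = 1169/1250 ≈ 0.935200
step 3 [3y] bond c/1=3/100: DF=(201407/200000 − 3/100·(0.977300+0.935200))/(1+3/100) = 461/500 ≈ 0.922000
step 4 [4y] swap r/1=1124/37221: DF=(1 − 1124/37221·(0.977300+0.935200+0.922000))/(1+1124/37221) = 2219/2500 ≈ 0.887600
step 5 [5y] zero: DF = P = 857/1000 ≈ 0.857000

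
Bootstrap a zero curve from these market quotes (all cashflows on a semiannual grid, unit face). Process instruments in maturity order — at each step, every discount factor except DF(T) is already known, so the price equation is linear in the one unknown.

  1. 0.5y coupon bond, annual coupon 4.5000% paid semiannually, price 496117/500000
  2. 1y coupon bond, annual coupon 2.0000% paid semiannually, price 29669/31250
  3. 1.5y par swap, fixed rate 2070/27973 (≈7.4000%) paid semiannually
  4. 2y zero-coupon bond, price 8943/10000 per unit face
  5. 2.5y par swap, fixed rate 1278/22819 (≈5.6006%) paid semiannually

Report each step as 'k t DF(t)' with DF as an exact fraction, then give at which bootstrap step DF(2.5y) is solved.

step 1 [0.5y] bond c/2=9/400: DF=(496117/500000 − 9/400·(0))/(1+9/400) = 1213/1250 ≈ 0.970400
step 2 [1y] bond c/2=1/100: DF=(29669/31250 − 1/100·(0.970400))/(1+1/100) = 1163/1250 ≈ 0.930400
step 3 [1.5y] swap r/2=1035/27973: DF=(1 − 1035/27973·(0.970400+0.930400))/(1+1035/27973) = 1793/2000 ≈ 0.896500
step 4 [2y] zero: DF = P = 8943/10000 ≈ 0.894300
step 5 [2.5y] swap r/2=639/22819: DF=(1 − 639/22819·(0.970400+0.930400+0.896500+0.894300))/(1+639/22819) = 4361/5000 ≈ 0.872200

1 1/2 1213/1250
2 1 1163/1250
3 3/2 1793/2000
4 2 8943/10000
5 5/2 4361/5000
DF(2.5y) is solved at step 5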